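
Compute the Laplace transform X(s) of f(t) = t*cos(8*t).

L{cos(8t)} = s/(s^2 + 64).
Then apply L{t·g(t)} = -d/ds[G(s)] with G(s) = s/(s^2 + 64):
differentiating 1 time and applying the sign gives (s - 8)*(s + 8)/(s^2 + 64)^2.

X(s) = (s - 8)*(s + 8)/(s^2 + 64)^2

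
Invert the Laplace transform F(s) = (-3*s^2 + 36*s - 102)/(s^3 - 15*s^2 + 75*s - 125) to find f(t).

f(t) = 3*t^2*exp(5*t)/2 + 6*t*exp(5*t) - 3*exp(5*t)

Factor the denominator: s^3 - 15*s^2 + 75*s - 125 = (s - 5)^3.
Partial fraction decomposition gives [-3/(s - 5)] + [6/(s - 5)^2] + [3/(s - 5)^3].
Invert each term: -3/(s - 5) ↔ -3e^(5t); 6/(s - 5)^2 ↔ 6t·e^(5t); 3/(s - 5)^3 ↔ (3/2)t^2·e^(5t).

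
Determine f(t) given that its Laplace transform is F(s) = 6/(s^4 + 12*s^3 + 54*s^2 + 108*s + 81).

Rewrite the denominator: s^4 + 12*s^3 + 54*s^2 + 108*s + 81 = (s + 3)^4.
The form in (s + 3) signals a first-shifting-theorem factor e^(-3t).
Since L{t^3} = 3!/s^4 = 6/s^4, the inverse is t^3*e^(-3*t).

f(t) = t^3*exp(-3*t)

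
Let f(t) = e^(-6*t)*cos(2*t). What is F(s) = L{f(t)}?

F(s) = (s + 6)/((s + 6)^2 + 4)

L{cos(2t)} = s/(s^2 + 4).
By the first shifting theorem, multiplying by e^(-6t) replaces s with s + 6.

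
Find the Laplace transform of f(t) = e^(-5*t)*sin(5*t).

L{sin(5t)} = 5/(s^2 + 25).
By the first shifting theorem, multiplying by e^(-5t) replaces s with s + 5.

5/((s + 5)^2 + 25)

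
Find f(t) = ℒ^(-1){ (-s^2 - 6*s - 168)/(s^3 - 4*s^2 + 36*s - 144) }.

f(t) = -4*exp(4*t) + sin(6*t) + 3*cos(6*t)

Factor the denominator: s^3 - 4*s^2 + 36*s - 144 = (s - 4)*(s^2 + 36).
Partial fraction decomposition gives [-4/(s - 4)] + [3*s/(s^2 + 36)] + [6/(s^2 + 36)].
Invert each term: -4/(s - 4) ↔ -4e^(4t); 3·s/(s^2 + 36) ↔ 3cos(6t); 1·6/(s^2 + 36) ↔ sin(6t).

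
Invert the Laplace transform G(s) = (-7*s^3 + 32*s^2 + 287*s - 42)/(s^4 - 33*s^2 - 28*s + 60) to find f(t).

Factor the denominator: s^4 - 33*s^2 - 28*s + 60 = (s - 6)*(s - 1)*(s + 2)*(s + 5).
Partial fraction decomposition gives [-6/(s + 2)] + [-1/(s + 5)] + [-3/(s - 1)] + [3/(s - 6)].
Invert each term: -6/(s + 2) ↔ -6e^(-2t); -1/(s + 5) ↔ -e^(-5t); -3/(s - 1) ↔ -3e^(t); 3/(s - 6) ↔ 3e^(6t).

f(t) = 3*exp(6*t) - 3*exp(t) - 6*exp(-2*t) - exp(-5*t)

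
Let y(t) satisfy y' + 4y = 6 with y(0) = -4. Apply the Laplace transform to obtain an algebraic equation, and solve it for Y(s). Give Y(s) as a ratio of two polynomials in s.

Y(s) = (-4*s + 6)/(s^2 + 4*s)

Take the Laplace transform of both sides.
With L{y'} = sY - y(0) = sY - (-4): the LHS transforms to (s + 4)Y - (-4).
The right side is L{6} = 6/s.
So (s + 4)Y = 6/s + (-4).
Solve for Y(s) and write it as one ratio of polynomials.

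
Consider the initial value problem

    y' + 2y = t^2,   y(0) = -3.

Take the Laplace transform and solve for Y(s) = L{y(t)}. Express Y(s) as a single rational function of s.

Transform both sides with L{·}.
Using L{y'} = sY - y(0) = sY - (-3), the left side becomes (s + 2)Y - (-3).
The right side is L{t^2} = 2/s^3.
So (s + 2)Y = 2/s^3 + (-3).
Isolate Y and clear denominators.

Y(s) = (-3*s^3 + 2)/(s^4 + 2*s^3)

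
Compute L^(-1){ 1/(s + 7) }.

Since L{e^(-7t)} = 1/(s + 7), the inverse is e^(-7*t).

exp(-7*t)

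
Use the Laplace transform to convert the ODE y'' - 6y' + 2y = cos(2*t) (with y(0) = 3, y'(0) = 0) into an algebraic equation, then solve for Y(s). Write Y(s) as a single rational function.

Take the Laplace transform of both sides.
The derivative rules (L{y''} = s^2 Y - s·y(0) - y'(0) and L{y'} = sY - y(0), with y(0) = 3, y'(0) = 0) turn the left side into (s^2 - 6*s + 2)Y - (3*s - 18).
The right side is L{cos(2*t)} = s/(s^2 + 4).
So (s^2 - 6*s + 2)Y = s/(s^2 + 4) + (3*s - 18).
Isolate Y and clear denominators.

Y(s) = (3*s^3 - 18*s^2 + 13*s - 72)/(s^4 - 6*s^3 + 6*s^2 - 24*s + 8)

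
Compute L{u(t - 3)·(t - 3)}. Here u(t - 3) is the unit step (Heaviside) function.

exp(-3*s)/s^2

By the second shifting theorem, L{u(t - c)·g(t - c)} = e^(-cs)·G(s) with c = 3 and G(s) = L{g(t)}.
L{t} = 1!/s^2 = 1/s^2.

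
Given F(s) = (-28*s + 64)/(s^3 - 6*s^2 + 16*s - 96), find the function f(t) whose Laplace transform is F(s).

f(t) = -2*exp(6*t) - 4*sin(4*t) + 2*cos(4*t)

Factor the denominator: s^3 - 6*s^2 + 16*s - 96 = (s - 6)*(s^2 + 16).
Partial fraction decomposition gives [-2/(s - 6)] + [2*s/(s^2 + 16)] + [-16/(s^2 + 16)].
Invert each term: -2/(s - 6) ↔ -2e^(6t); 2·s/(s^2 + 16) ↔ 2cos(4t); -4·4/(s^2 + 16) ↔ -4sin(4t).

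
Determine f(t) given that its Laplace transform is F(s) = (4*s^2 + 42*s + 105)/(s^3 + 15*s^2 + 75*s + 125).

f(t) = -5*t^2*exp(-5*t)/2 + 2*t*exp(-5*t) + 4*exp(-5*t)

Factor the denominator: s^3 + 15*s^2 + 75*s + 125 = (s + 5)^3.
Partial fraction decomposition gives [4/(s + 5)] + [2/(s + 5)^2] + [-5/(s + 5)^3].
Invert each term: 4/(s + 5) ↔ 4e^(-5t); 2/(s + 5)^2 ↔ 2t·e^(-5t); -5/(s + 5)^3 ↔ (-5/2)t^2·e^(-5t).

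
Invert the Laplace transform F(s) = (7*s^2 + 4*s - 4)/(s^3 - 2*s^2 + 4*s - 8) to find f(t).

f(t) = 4*exp(2*t) + 5*sin(2*t) + 3*cos(2*t)

Factor the denominator: s^3 - 2*s^2 + 4*s - 8 = (s - 2)*(s^2 + 4).
Partial fraction decomposition gives [4/(s - 2)] + [3*s/(s^2 + 4)] + [10/(s^2 + 4)].
Invert each term: 4/(s - 2) ↔ 4e^(2t); 3·s/(s^2 + 4) ↔ 3cos(2t); 5·2/(s^2 + 4) ↔ 5sin(2t).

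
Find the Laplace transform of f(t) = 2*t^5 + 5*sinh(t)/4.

By linearity of the Laplace transform, transform each term separately.
(2)·[L{t^5} = 5!/s^6 = 120/s^6]; (5/4)·[L{sinh(t)} = 1/(s^2 - 1)].

5/(4*(s^2 - 1)) + 240/s^6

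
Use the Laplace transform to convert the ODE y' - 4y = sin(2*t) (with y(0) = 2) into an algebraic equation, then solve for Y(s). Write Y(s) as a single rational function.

Y(s) = (2*s^2 + 10)/(s^3 - 4*s^2 + 4*s - 16)

Laplace-transform each side.
With L{y'} = sY - y(0) = sY - 2: the LHS transforms to (s - 4)Y - (2).
The right side is L{sin(2*t)} = 2/(s^2 + 4).
So (s - 4)Y = 2/(s^2 + 4) + (2).
Divide through and combine into a single rational function.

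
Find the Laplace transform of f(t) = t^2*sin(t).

L{sin(t)} = 1/(s^2 + 1).
Then apply L{t^2·g(t)} = (-1)^2 d^2/ds^2[G(s)] with G(s) = 1/(s^2 + 1):
differentiating 2 times and applying the sign gives 2*(3*s^2 - 1)/(s^2 + 1)^3.

2*(3*s^2 - 1)/(s^2 + 1)^3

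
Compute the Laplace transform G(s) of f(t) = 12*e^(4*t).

G(s) = 12/(s - 4)

L{12} = 12/s.
By the first shifting theorem, multiplying by e^(4t) replaces s with s - 4.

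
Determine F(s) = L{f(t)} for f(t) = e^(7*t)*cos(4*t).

L{cos(4t)} = s/(s^2 + 16).
By the first shifting theorem, multiplying by e^(7t) replaces s with s - 7.

F(s) = (s - 7)/((s - 7)^2 + 16)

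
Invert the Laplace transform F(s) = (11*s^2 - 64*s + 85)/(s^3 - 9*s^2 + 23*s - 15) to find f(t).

f(t) = 5*exp(5*t) + 2*exp(3*t) + 4*exp(t)

Factor the denominator: s^3 - 9*s^2 + 23*s - 15 = (s - 5)*(s - 3)*(s - 1).
Partial fraction decomposition gives [4/(s - 1)] + [2/(s - 3)] + [5/(s - 5)].
Invert each term: 4/(s - 1) ↔ 4e^(t); 2/(s - 3) ↔ 2e^(3t); 5/(s - 5) ↔ 5e^(5t).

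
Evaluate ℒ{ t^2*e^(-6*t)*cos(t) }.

L{cos(t)} = s/(s^2 + 1).
Multiplying by e^(-6t) shifts s → s + 6, so L{e^(-6*t)*cos(t)} = (s + 6)/((s + 6)^2 + 1).
Then apply L{t^2·g(t)} = (-1)^2 d^2/ds^2[G(s)] with G(s) = (s + 6)/((s + 6)^2 + 1):
differentiating 2 times and applying the sign gives 2*(s + 6)*(s^2 + 12*s + 33)/(s^2 + 12*s + 37)^3.

2*(s + 6)*(s^2 + 12*s + 33)/(s^2 + 12*s + 37)^3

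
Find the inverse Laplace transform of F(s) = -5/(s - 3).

-5*exp(3*t)

Since L{e^(3t)} = 1/(s - 3), the inverse is e^(3*t), scaled by -5.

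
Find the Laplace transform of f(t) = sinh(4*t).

4/(s^2 - 16)

L{sinh(4t)} = 4/(s^2 - 16).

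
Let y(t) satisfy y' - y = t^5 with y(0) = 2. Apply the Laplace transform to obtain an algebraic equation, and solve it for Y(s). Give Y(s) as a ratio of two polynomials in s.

Laplace-transform each side.
The derivative rules (L{y'} = sY - y(0) = sY - 2) turn the left side into (s - 1)Y - (2).
The right side is L{t^5} = 120/s^6.
So (s - 1)Y = 120/s^6 + (2).
Isolate Y and clear denominators.

Y(s) = (2*s^6 + 120)/(s^7 - s^6)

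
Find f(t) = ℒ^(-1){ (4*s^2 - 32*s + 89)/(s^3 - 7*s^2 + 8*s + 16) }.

f(t) = 5*t*exp(4*t) - exp(4*t) + 5*exp(-t)

Factor the denominator: s^3 - 7*s^2 + 8*s + 16 = (s - 4)^2*(s + 1).
Partial fraction decomposition gives [-1/(s - 4)] + [5/(s - 4)^2] + [5/(s + 1)].
Invert each term: -1/(s - 4) ↔ -e^(4t); 5/(s - 4)^2 ↔ 5t·e^(4t); 5/(s + 1) ↔ 5e^(-t).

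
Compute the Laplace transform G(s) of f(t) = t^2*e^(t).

G(s) = 2/(s - 1)^3

L{e^(t)} = 1/(s - 1).
Then apply L{t^2·g(t)} = (-1)^2 d^2/ds^2[H(s)] with H(s) = 1/(s - 1):
differentiating 2 times and applying the sign gives 2/(s - 1)^3.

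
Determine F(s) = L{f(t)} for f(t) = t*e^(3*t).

F(s) = (s - 3)^(-2)

L{t} = 1!/s^2 = 1/s^2.
By the first shifting theorem, multiplying by e^(3t) replaces s with s - 3.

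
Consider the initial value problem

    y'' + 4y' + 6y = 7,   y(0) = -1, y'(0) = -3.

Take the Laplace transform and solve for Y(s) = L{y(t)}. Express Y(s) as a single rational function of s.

Y(s) = (-s^2 - 7*s + 7)/(s^3 + 4*s^2 + 6*s)

Apply the Laplace transform to the equation.
The derivative rules (L{y''} = s^2 Y - s·y(0) - y'(0) and L{y'} = sY - y(0), with y(0) = -1, y'(0) = -3) turn the left side into (s^2 + 4*s + 6)Y - (-s - 7).
The right side is L{7} = 7/s.
So (s^2 + 4*s + 6)Y = 7/s + (-s - 7).
Divide through and combine into a single rational function.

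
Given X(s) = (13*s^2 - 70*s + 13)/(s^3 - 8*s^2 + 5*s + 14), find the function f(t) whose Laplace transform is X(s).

Factor the denominator: s^3 - 8*s^2 + 5*s + 14 = (s - 7)*(s - 2)*(s + 1).
Partial fraction decomposition gives [4/(s - 7)] + [5/(s - 2)] + [4/(s + 1)].
Invert each term: 4/(s - 7) ↔ 4e^(7t); 5/(s - 2) ↔ 5e^(2t); 4/(s + 1) ↔ 4e^(-t).

f(t) = 4*exp(7*t) + 5*exp(2*t) + 4*exp(-t)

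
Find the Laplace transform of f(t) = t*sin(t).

2*s/(s^2 + 1)^2

L{sin(t)} = 1/(s^2 + 1).
Then apply L{t·g(t)} = -d/ds[G(s)] with G(s) = 1/(s^2 + 1):
differentiating 1 time and applying the sign gives 2*s/(s^2 + 1)^2.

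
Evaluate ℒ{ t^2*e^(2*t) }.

L{e^(2t)} = 1/(s - 2).
Then apply L{t^2·g(t)} = (-1)^2 d^2/ds^2[G(s)] with G(s) = 1/(s - 2):
differentiating 2 times and applying the sign gives 2/(s - 2)^3.

2/(s - 2)^3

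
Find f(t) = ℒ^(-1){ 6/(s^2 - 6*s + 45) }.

Rewrite the denominator: s^2 - 6*s + 45 = (s - 3)^2 + 36.
The form in (s - 3) signals a first-shifting-theorem factor e^(3t).
Since L{sin(6t)} = 6/(s^2 + 36), the inverse is exp(3*t)*sin(6*t).

f(t) = exp(3*t)*sin(6*t)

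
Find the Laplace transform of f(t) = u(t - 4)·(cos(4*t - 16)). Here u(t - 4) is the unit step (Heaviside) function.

s*exp(-4*s)/(s^2 + 16)

By the second shifting theorem, L{u(t - c)·g(t - c)} = e^(-cs)·G(s) with c = 4 and G(s) = L{g(t)}.
L{cos(4t)} = s/(s^2 + 16).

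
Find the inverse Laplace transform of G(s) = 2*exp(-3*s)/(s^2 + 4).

The factor e^(-3s) signals a time shift by c = 3 (second shifting theorem).
L{sin(2t)} = 2/(s^2 + 4), so L^-1{2/(s^2 + 4)} = sin(2*t).
Hence the inverse is u(t - 3) times that function evaluated at t - 3.

Heaviside(t - 3)*(sin(2*t - 6))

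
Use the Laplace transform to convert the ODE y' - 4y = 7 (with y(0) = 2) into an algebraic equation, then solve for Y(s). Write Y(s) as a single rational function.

Take the Laplace transform of both sides.
Using L{y'} = sY - y(0) = sY - 2, the left side becomes (s - 4)Y - (2).
The right side is L{7} = 7/s.
So (s - 4)Y = 7/s + (2).
Isolate Y and clear denominators.

Y(s) = (2*s + 7)/(s^2 - 4*s)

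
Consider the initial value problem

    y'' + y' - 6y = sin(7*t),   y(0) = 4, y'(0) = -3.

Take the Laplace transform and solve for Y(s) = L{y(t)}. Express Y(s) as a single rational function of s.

Laplace-transform each side.
With L{y''} = s^2 Y - s·y(0) - y'(0) and L{y'} = sY - y(0), with y(0) = 4, y'(0) = -3: the LHS transforms to (s^2 + s - 6)Y - (4*s + 1).
The right side is L{sin(7*t)} = 7/(s^2 + 49).
So (s^2 + s - 6)Y = 7/(s^2 + 49) + (4*s + 1).
Solve for Y(s) and write it as one ratio of polynomials.

Y(s) = (4*s^3 + s^2 + 196*s + 56)/(s^4 + s^3 + 43*s^2 + 49*s - 294)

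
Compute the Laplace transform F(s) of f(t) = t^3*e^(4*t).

L{t^3} = 3!/s^4 = 6/s^4.
By the first shifting theorem, multiplying by e^(4t) replaces s with s - 4.

F(s) = 6/(s - 4)^4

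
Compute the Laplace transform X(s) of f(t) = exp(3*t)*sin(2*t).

L{sin(2t)} = 2/(s^2 + 4).
By the first shifting theorem, multiplying by e^(3t) replaces s with s - 3.

X(s) = 2/((s - 3)^2 + 4)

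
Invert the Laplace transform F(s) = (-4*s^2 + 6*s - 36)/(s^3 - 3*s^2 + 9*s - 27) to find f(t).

Factor the denominator: s^3 - 3*s^2 + 9*s - 27 = (s - 3)*(s^2 + 9).
Partial fraction decomposition gives [-3/(s - 3)] + [-s/(s^2 + 9)] + [3/(s^2 + 9)].
Invert each term: -3/(s - 3) ↔ -3e^(3t); -1·s/(s^2 + 9) ↔ -cos(3t); 1·3/(s^2 + 9) ↔ sin(3t).

f(t) = -3*exp(3*t) + sin(3*t) - cos(3*t)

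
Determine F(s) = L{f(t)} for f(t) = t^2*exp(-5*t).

F(s) = 2/(s + 5)^3

L{e^(-5t)} = 1/(s + 5).
Then apply L{t^2·g(t)} = (-1)^2 d^2/ds^2[G(s)] with G(s) = 1/(s + 5):
differentiating 2 times and applying the sign gives 2/(s + 5)^3.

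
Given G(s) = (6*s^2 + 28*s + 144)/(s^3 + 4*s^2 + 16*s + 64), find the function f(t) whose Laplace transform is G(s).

Factor the denominator: s^3 + 4*s^2 + 16*s + 64 = (s + 4)*(s^2 + 16).
Partial fraction decomposition gives [4/(s + 4)] + [2*s/(s^2 + 16)] + [20/(s^2 + 16)].
Invert each term: 4/(s + 4) ↔ 4e^(-4t); 2·s/(s^2 + 16) ↔ 2cos(4t); 5·4/(s^2 + 16) ↔ 5sin(4t).

f(t) = 5*sin(4*t) + 2*cos(4*t) + 4*exp(-4*t)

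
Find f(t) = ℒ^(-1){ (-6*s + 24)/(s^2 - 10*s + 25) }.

f(t) = -6*t*exp(5*t) - 6*exp(5*t)

Factor the denominator: s^2 - 10*s + 25 = (s - 5)^2.
Partial fraction decomposition gives [-6/(s - 5)] + [-6/(s - 5)^2].
Invert each term: -6/(s - 5) ↔ -6e^(5t); -6/(s - 5)^2 ↔ -6t·e^(5t).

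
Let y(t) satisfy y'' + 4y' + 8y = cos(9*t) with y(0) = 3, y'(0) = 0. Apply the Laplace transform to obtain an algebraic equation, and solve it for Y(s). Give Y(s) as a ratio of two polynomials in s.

Laplace-transform each side.
With L{y''} = s^2 Y - s·y(0) - y'(0) and L{y'} = sY - y(0), with y(0) = 3, y'(0) = 0: the LHS transforms to (s^2 + 4*s + 8)Y - (3*s + 12).
The right side is L{cos(9*t)} = s/(s^2 + 81).
So (s^2 + 4*s + 8)Y = s/(s^2 + 81) + (3*s + 12).
Divide through and combine into a single rational function.

Y(s) = (3*s^3 + 12*s^2 + 244*s + 972)/(s^4 + 4*s^3 + 89*s^2 + 324*s + 648)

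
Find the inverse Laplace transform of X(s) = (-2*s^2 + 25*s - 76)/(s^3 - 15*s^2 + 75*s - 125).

-t^2*exp(5*t)/2 + 5*t*exp(5*t) - 2*exp(5*t)

Factor the denominator: s^3 - 15*s^2 + 75*s - 125 = (s - 5)^3.
Partial fraction decomposition gives [-2/(s - 5)] + [5/(s - 5)^2] + [-1/(s - 5)^3].
Invert each term: -2/(s - 5) ↔ -2e^(5t); 5/(s - 5)^2 ↔ 5t·e^(5t); -1/(s - 5)^3 ↔ (-1/2)t^2·e^(5t).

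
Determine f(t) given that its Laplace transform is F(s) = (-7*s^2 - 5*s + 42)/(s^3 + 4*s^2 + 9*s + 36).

f(t) = 5*sin(3*t) - 5*cos(3*t) - 2*exp(-4*t)

Factor the denominator: s^3 + 4*s^2 + 9*s + 36 = (s + 4)*(s^2 + 9).
Partial fraction decomposition gives [-2/(s + 4)] + [-5*s/(s^2 + 9)] + [15/(s^2 + 9)].
Invert each term: -2/(s + 4) ↔ -2e^(-4t); -5·s/(s^2 + 9) ↔ -5cos(3t); 5·3/(s^2 + 9) ↔ 5sin(3t).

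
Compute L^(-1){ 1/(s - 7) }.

exp(7*t)

Since L{e^(7t)} = 1/(s - 7), the inverse is e^(7*t).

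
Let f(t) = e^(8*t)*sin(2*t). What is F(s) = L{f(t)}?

F(s) = 2/((s - 8)^2 + 4)

L{sin(2t)} = 2/(s^2 + 4).
By the first shifting theorem, multiplying by e^(8t) replaces s with s - 8.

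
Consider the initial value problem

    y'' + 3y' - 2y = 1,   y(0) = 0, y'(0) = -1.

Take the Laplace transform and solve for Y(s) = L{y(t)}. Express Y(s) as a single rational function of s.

Take the Laplace transform of both sides.
The derivative rules (L{y''} = s^2 Y - s·y(0) - y'(0) and L{y'} = sY - y(0), with y(0) = 0, y'(0) = -1) turn the left side into (s^2 + 3*s - 2)Y - (-1).
The right side is L{1} = 1/s.
So (s^2 + 3*s - 2)Y = 1/s + (-1).
Solve for Y(s) and write it as one ratio of polynomials.

Y(s) = (-s + 1)/(s^3 + 3*s^2 - 2*s)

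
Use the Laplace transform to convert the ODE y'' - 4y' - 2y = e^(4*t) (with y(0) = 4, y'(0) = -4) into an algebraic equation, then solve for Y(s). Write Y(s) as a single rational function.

Y(s) = (4*s^2 - 36*s + 81)/(s^3 - 8*s^2 + 14*s + 8)

Take the Laplace transform of both sides.
Using L{y''} = s^2 Y - s·y(0) - y'(0) and L{y'} = sY - y(0), with y(0) = 4, y'(0) = -4, the left side becomes (s^2 - 4*s - 2)Y - (4*s - 20).
The right side is L{e^(4*t)} = 1/(s - 4).
So (s^2 - 4*s - 2)Y = 1/(s - 4) + (4*s - 20).
Divide through and combine into a single rational function.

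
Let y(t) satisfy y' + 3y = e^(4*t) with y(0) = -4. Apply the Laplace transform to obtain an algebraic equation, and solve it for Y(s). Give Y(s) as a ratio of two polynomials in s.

Y(s) = (-4*s + 17)/(s^2 - s - 12)

Transform both sides with L{·}.
Using L{y'} = sY - y(0) = sY - (-4), the left side becomes (s + 3)Y - (-4).
The right side is L{e^(4*t)} = 1/(s - 4).
So (s + 3)Y = 1/(s - 4) + (-4).
Solve for Y(s) and write it as one ratio of polynomials.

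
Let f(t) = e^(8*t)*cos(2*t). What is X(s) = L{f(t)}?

L{cos(2t)} = s/(s^2 + 4).
By the first shifting theorem, multiplying by e^(8t) replaces s with s - 8.

X(s) = (s - 8)/((s - 8)^2 + 4)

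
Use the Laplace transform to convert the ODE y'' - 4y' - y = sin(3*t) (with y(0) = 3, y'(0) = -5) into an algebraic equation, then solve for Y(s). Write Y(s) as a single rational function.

Transform both sides with L{·}.
The derivative rules (L{y''} = s^2 Y - s·y(0) - y'(0) and L{y'} = sY - y(0), with y(0) = 3, y'(0) = -5) turn the left side into (s^2 - 4*s - 1)Y - (3*s - 17).
The right side is L{sin(3*t)} = 3/(s^2 + 9).
So (s^2 - 4*s - 1)Y = 3/(s^2 + 9) + (3*s - 17).
Divide through and combine into a single rational function.

Y(s) = (3*s^3 - 17*s^2 + 27*s - 150)/(s^4 - 4*s^3 + 8*s^2 - 36*s - 9)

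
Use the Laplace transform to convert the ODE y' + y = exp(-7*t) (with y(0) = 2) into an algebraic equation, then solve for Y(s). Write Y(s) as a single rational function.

Y(s) = (2*s + 15)/(s^2 + 8*s + 7)

Transform both sides with L{·}.
The derivative rules (L{y'} = sY - y(0) = sY - 2) turn the left side into (s + 1)Y - (2).
The right side is L{exp(-7*t)} = 1/(s + 7).
So (s + 1)Y = 1/(s + 7) + (2).
Solve for Y(s) and write it as one ratio of polynomials.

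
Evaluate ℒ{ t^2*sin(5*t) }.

10*(3*s^2 - 25)/(s^2 + 25)^3

L{sin(5t)} = 5/(s^2 + 25).
Then apply L{t^2·g(t)} = (-1)^2 d^2/ds^2[G(s)] with G(s) = 5/(s^2 + 25):
differentiating 2 times and applying the sign gives 10*(3*s^2 - 25)/(s^2 + 25)^3.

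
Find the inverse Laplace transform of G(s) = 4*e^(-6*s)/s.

The factor e^(-6s) signals a time shift by c = 6 (second shifting theorem).
L{4} = 4/s, so L^-1{4/s} = 4.
Hence the inverse is u(t - 6) times that function evaluated at t - 6.

Heaviside(t - 6)*(4)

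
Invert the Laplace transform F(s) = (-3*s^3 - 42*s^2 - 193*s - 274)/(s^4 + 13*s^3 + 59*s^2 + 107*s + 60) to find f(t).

Factor the denominator: s^4 + 13*s^3 + 59*s^2 + 107*s + 60 = (s + 1)*(s + 3)*(s + 4)*(s + 5).
Partial fraction decomposition gives [-2/(s + 5)] + [6/(s + 4)] + [-5/(s + 1)] + [-2/(s + 3)].
Invert each term: -2/(s + 5) ↔ -2e^(-5t); 6/(s + 4) ↔ 6e^(-4t); -5/(s + 1) ↔ -5e^(-t); -2/(s + 3) ↔ -2e^(-3t).

f(t) = -5*exp(-t) - 2*exp(-3*t) + 6*exp(-4*t) - 2*exp(-5*t)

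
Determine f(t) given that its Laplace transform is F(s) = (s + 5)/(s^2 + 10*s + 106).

f(t) = exp(-5*t)*cos(9*t)

Rewrite the denominator: s^2 + 10*s + 106 = (s + 5)^2 + 81.
The form in (s + 5) signals a first-shifting-theorem factor e^(-5t).
Since L{cos(9t)} = s/(s^2 + 81), the inverse is exp(-5*t)*cos(9*t).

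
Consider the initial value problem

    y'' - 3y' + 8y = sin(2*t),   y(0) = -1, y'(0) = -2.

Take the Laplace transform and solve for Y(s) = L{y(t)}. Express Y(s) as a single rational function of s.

Y(s) = (-s^3 + s^2 - 4*s + 6)/(s^4 - 3*s^3 + 12*s^2 - 12*s + 32)

Apply the Laplace transform to the equation.
The derivative rules (L{y''} = s^2 Y - s·y(0) - y'(0) and L{y'} = sY - y(0), with y(0) = -1, y'(0) = -2) turn the left side into (s^2 - 3*s + 8)Y - (-s + 1).
The right side is L{sin(2*t)} = 2/(s^2 + 4).
So (s^2 - 3*s + 8)Y = 2/(s^2 + 4) + (-s + 1).
Isolate Y and clear denominators.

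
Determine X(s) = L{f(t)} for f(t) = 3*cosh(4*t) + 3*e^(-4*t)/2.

Apply the Laplace transform termwise.
(3/2)·[L{e^(-4t)} = 1/(s + 4)]; (3)·[L{cosh(4t)} = s/(s^2 - 16)].

X(s) = 3*s/(s^2 - 16) + 3/(2*(s + 4))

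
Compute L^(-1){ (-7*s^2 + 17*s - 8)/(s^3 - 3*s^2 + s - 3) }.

-2*exp(3*t) + 2*sin(t) - 5*cos(t)

Factor the denominator: s^3 - 3*s^2 + s - 3 = (s - 3)*(s^2 + 1).
Partial fraction decomposition gives [-2/(s - 3)] + [-5*s/(s^2 + 1)] + [2/(s^2 + 1)].
Invert each term: -2/(s - 3) ↔ -2e^(3t); -5·s/(s^2 + 1) ↔ -5cos(t); 2·1/(s^2 + 1) ↔ 2sin(t).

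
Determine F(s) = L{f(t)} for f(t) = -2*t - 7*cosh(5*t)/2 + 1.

F(s) = -7*s/(2*(s^2 - 25)) + 1/s - 2/s^2

The transform is linear, so treat each term independently.
L{1} = 1/s; (-2)·[L{t} = 1!/s^2 = 1/s^2]; (-7/2)·[L{cosh(5t)} = s/(s^2 - 25)].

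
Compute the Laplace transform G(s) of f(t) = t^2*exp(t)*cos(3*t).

G(s) = 2*(s - 1)*(s^2 - 2*s - 26)/(s^2 - 2*s + 10)^3

L{cos(3t)} = s/(s^2 + 9).
Multiplying by e^(t) shifts s → s - 1, so L{exp(t)*cos(3*t)} = (s - 1)/((s - 1)^2 + 9).
Then apply L{t^2·g(t)} = (-1)^2 d^2/ds^2[H(s)] with H(s) = (s - 1)/((s - 1)^2 + 9):
differentiating 2 times and applying the sign gives 2*(s - 1)*(s^2 - 2*s - 26)/(s^2 - 2*s + 10)^3.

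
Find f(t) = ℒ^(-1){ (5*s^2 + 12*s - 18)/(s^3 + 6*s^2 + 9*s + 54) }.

Factor the denominator: s^3 + 6*s^2 + 9*s + 54 = (s + 6)*(s^2 + 9).
Partial fraction decomposition gives [2/(s + 6)] + [3*s/(s^2 + 9)] + [-6/(s^2 + 9)].
Invert each term: 2/(s + 6) ↔ 2e^(-6t); 3·s/(s^2 + 9) ↔ 3cos(3t); -2·3/(s^2 + 9) ↔ -2sin(3t).

f(t) = -2*sin(3*t) + 3*cos(3*t) + 2*exp(-6*t)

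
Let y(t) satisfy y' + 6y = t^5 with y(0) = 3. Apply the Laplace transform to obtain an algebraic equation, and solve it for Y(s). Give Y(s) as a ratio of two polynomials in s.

Y(s) = (3*s^6 + 120)/(s^7 + 6*s^6)

Take the Laplace transform of both sides.
Using L{y'} = sY - y(0) = sY - 3, the left side becomes (s + 6)Y - (3).
The right side is L{t^5} = 120/s^6.
So (s + 6)Y = 120/s^6 + (3).
Isolate Y and clear denominators.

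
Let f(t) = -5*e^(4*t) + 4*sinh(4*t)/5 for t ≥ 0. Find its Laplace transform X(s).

Apply the Laplace transform termwise.
(-5)·[L{e^(4t)} = 1/(s - 4)]; (4/5)·[L{sinh(4t)} = 4/(s^2 - 16)].

X(s) = 16/(5*(s^2 - 16)) - 5/(s - 4)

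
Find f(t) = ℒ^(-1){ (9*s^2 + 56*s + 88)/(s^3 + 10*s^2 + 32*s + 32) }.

Factor the denominator: s^3 + 10*s^2 + 32*s + 32 = (s + 2)*(s + 4)^2.
Partial fraction decomposition gives [6/(s + 4)] + [-4/(s + 4)^2] + [3/(s + 2)].
Invert each term: 6/(s + 4) ↔ 6e^(-4t); -4/(s + 4)^2 ↔ -4t·e^(-4t); 3/(s + 2) ↔ 3e^(-2t).

f(t) = -4*t*exp(-4*t) + 3*exp(-2*t) + 6*exp(-4*t)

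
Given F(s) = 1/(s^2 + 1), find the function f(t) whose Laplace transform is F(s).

f(t) = sin(t)

Since L{sin(t)} = 1/(s^2 + 1), the inverse is sin(t).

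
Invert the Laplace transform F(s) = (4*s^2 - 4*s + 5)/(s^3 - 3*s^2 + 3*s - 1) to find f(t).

Factor the denominator: s^3 - 3*s^2 + 3*s - 1 = (s - 1)^3.
Partial fraction decomposition gives [4/(s - 1)] + [4/(s - 1)^2] + [5/(s - 1)^3].
Invert each term: 4/(s - 1) ↔ 4e^(t); 4/(s - 1)^2 ↔ 4t·e^(t); 5/(s - 1)^3 ↔ (5/2)t^2·e^(t).

f(t) = 5*t^2*exp(t)/2 + 4*t*exp(t) + 4*exp(t)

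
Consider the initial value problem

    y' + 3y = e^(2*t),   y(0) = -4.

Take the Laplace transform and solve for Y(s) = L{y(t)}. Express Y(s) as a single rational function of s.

Y(s) = (-4*s + 9)/(s^2 + s - 6)

Transform both sides with L{·}.
With L{y'} = sY - y(0) = sY - (-4): the LHS transforms to (s + 3)Y - (-4).
The right side is L{e^(2*t)} = 1/(s - 2).
So (s + 3)Y = 1/(s - 2) + (-4).
Isolate Y and clear denominators.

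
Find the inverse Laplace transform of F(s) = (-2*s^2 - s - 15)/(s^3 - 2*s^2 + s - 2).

Factor the denominator: s^3 - 2*s^2 + s - 2 = (s - 2)*(s^2 + 1).
Partial fraction decomposition gives [-5/(s - 2)] + [3*s/(s^2 + 1)] + [5/(s^2 + 1)].
Invert each term: -5/(s - 2) ↔ -5e^(2t); 3·s/(s^2 + 1) ↔ 3cos(t); 5·1/(s^2 + 1) ↔ 5sin(t).

-5*exp(2*t) + 5*sin(t) + 3*cos(t)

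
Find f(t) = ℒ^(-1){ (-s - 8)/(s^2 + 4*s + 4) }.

f(t) = -6*t*exp(-2*t) - exp(-2*t)

Factor the denominator: s^2 + 4*s + 4 = (s + 2)^2.
Partial fraction decomposition gives [-1/(s + 2)] + [-6/(s + 2)^2].
Invert each term: -1/(s + 2) ↔ -e^(-2t); -6/(s + 2)^2 ↔ -6t·e^(-2t).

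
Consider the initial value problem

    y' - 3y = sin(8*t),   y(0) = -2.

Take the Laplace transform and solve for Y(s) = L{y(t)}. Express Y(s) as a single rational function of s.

Apply the Laplace transform to the equation.
The derivative rules (L{y'} = sY - y(0) = sY - (-2)) turn the left side into (s - 3)Y - (-2).
The right side is L{sin(8*t)} = 8/(s^2 + 64).
So (s - 3)Y = 8/(s^2 + 64) + (-2).
Isolate Y and clear denominators.

Y(s) = (-2*s^2 - 120)/(s^3 - 3*s^2 + 64*s - 192)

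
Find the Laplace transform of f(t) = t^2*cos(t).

L{cos(t)} = s/(s^2 + 1).
Then apply L{t^2·g(t)} = (-1)^2 d^2/ds^2[G(s)] with G(s) = s/(s^2 + 1):
differentiating 2 times and applying the sign gives 2*s*(s^2 - 3)/(s^2 + 1)^3.

2*s*(s^2 - 3)/(s^2 + 1)^3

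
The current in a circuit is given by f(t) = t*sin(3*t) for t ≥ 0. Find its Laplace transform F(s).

F(s) = 6*s/(s^2 + 9)^2

L{sin(3t)} = 3/(s^2 + 9).
Then apply L{t·g(t)} = -d/ds[G(s)] with G(s) = 3/(s^2 + 9):
differentiating 1 time and applying the sign gives 6*s/(s^2 + 9)^2.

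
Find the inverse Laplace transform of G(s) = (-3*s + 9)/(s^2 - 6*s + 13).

Rewrite the denominator: s^2 - 6*s + 13 = (s - 3)^2 + 4.
The form in (s - 3) signals a first-shifting-theorem factor e^(3t).
Since L{cos(2t)} = s/(s^2 + 4), the inverse is exp(3*t)*cos(2*t), scaled by -3.

-3*exp(3*t)*cos(2*t)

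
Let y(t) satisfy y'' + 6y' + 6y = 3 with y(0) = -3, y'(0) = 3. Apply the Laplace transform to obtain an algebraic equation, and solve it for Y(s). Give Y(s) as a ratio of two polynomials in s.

Y(s) = (-3*s^2 - 15*s + 3)/(s^3 + 6*s^2 + 6*s)

Apply the Laplace transform to the equation.
The derivative rules (L{y''} = s^2 Y - s·y(0) - y'(0) and L{y'} = sY - y(0), with y(0) = -3, y'(0) = 3) turn the left side into (s^2 + 6*s + 6)Y - (-3*s - 15).
The right side is L{3} = 3/s.
So (s^2 + 6*s + 6)Y = 3/s + (-3*s - 15).
Solve for Y(s) and write it as one ratio of polynomials.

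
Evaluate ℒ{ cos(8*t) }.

L{cos(8t)} = s/(s^2 + 64).

s/(s^2 + 64)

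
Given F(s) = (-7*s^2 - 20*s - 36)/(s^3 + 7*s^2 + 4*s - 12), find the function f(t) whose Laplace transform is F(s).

f(t) = -3*exp(t) + 2*exp(-2*t) - 6*exp(-6*t)

Factor the denominator: s^3 + 7*s^2 + 4*s - 12 = (s - 1)*(s + 2)*(s + 6).
Partial fraction decomposition gives [-6/(s + 6)] + [-3/(s - 1)] + [2/(s + 2)].
Invert each term: -6/(s + 6) ↔ -6e^(-6t); -3/(s - 1) ↔ -3e^(t); 2/(s + 2) ↔ 2e^(-2t).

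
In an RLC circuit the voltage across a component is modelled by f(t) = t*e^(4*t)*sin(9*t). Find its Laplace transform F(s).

F(s) = 18*(s - 4)/(s^2 - 8*s + 97)^2

L{sin(9t)} = 9/(s^2 + 81).
Multiplying by e^(4t) shifts s → s - 4, so L{e^(4*t)*sin(9*t)} = 9/((s - 4)^2 + 81).
Then apply L{t·g(t)} = -d/ds[G(s)] with G(s) = 9/((s - 4)^2 + 81):
differentiating 1 time and applying the sign gives 18*(s - 4)/(s^2 - 8*s + 97)^2.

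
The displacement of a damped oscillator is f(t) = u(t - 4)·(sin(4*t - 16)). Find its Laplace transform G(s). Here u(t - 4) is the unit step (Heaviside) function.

By the second shifting theorem, L{u(t - c)·g(t - c)} = e^(-cs)·H(s) with c = 4 and H(s) = L{g(t)}.
L{sin(4t)} = 4/(s^2 + 16).

G(s) = 4*exp(-4*s)/(s^2 + 16)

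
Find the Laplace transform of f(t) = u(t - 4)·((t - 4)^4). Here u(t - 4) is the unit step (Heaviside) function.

By the second shifting theorem, L{u(t - c)·g(t - c)} = e^(-cs)·H(s) with c = 4 and H(s) = L{g(t)}.
L{t^4} = 4!/s^5 = 24/s^5.

24*exp(-4*s)/s^5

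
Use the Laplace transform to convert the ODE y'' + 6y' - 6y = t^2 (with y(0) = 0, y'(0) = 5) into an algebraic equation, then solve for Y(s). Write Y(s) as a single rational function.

Y(s) = (5*s^3 + 2)/(s^5 + 6*s^4 - 6*s^3)

Laplace-transform each side.
Using L{y''} = s^2 Y - s·y(0) - y'(0) and L{y'} = sY - y(0), with y(0) = 0, y'(0) = 5, the left side becomes (s^2 + 6*s - 6)Y - (5).
The right side is L{t^2} = 2/s^3.
So (s^2 + 6*s - 6)Y = 2/s^3 + (5).
Solve for Y(s) and write it as one ratio of polynomials.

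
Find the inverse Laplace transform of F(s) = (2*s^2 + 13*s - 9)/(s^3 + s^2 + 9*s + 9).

Factor the denominator: s^3 + s^2 + 9*s + 9 = (s + 1)*(s^2 + 9).
Partial fraction decomposition gives [-2/(s + 1)] + [4*s/(s^2 + 9)] + [9/(s^2 + 9)].
Invert each term: -2/(s + 1) ↔ -2e^(-t); 4·s/(s^2 + 9) ↔ 4cos(3t); 3·3/(s^2 + 9) ↔ 3sin(3t).

3*sin(3*t) + 4*cos(3*t) - 2*exp(-t)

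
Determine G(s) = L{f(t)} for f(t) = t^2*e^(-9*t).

L{e^(-9t)} = 1/(s + 9).
Then apply L{t^2·g(t)} = (-1)^2 d^2/ds^2[H(s)] with H(s) = 1/(s + 9):
differentiating 2 times and applying the sign gives 2/(s + 9)^3.

G(s) = 2/(s + 9)^3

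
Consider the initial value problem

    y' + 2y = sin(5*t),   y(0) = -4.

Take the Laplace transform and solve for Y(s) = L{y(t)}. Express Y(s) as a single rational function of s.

Y(s) = (-4*s^2 - 95)/(s^3 + 2*s^2 + 25*s + 50)

Apply the Laplace transform to the equation.
The derivative rules (L{y'} = sY - y(0) = sY - (-4)) turn the left side into (s + 2)Y - (-4).
The right side is L{sin(5*t)} = 5/(s^2 + 25).
So (s + 2)Y = 5/(s^2 + 25) + (-4).
Divide through and combine into a single rational function.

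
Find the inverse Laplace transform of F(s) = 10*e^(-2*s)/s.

The factor e^(-2s) signals a time shift by c = 2 (second shifting theorem).
L{10} = 10/s, so L^-1{10/s} = 10.
Hence the inverse is u(t - 2) times that function evaluated at t - 2.

Heaviside(t - 2)*(10)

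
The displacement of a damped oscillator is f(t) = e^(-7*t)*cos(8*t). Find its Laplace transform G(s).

L{cos(8t)} = s/(s^2 + 64).
By the first shifting theorem, multiplying by e^(-7t) replaces s with s + 7.

G(s) = (s + 7)/((s + 7)^2 + 64)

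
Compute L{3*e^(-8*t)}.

3/(s + 8)

L{3} = 3/s.
By the first shifting theorem, multiplying by e^(-8t) replaces s with s + 8.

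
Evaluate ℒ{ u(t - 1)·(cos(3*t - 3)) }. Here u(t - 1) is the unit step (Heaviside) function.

By the second shifting theorem, L{u(t - c)·g(t - c)} = e^(-cs)·H(s) with c = 1 and H(s) = L{g(t)}.
L{cos(3t)} = s/(s^2 + 9).

s*exp(-s)/(s^2 + 9)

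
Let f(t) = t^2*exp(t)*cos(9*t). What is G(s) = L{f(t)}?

G(s) = 2*(s - 1)*(s^2 - 2*s - 242)/(s^2 - 2*s + 82)^3

L{cos(9t)} = s/(s^2 + 81).
Multiplying by e^(t) shifts s → s - 1, so L{exp(t)*cos(9*t)} = (s - 1)/((s - 1)^2 + 81).
Then apply L{t^2·g(t)} = (-1)^2 d^2/ds^2[H(s)] with H(s) = (s - 1)/((s - 1)^2 + 81):
differentiating 2 times and applying the sign gives 2*(s - 1)*(s^2 - 2*s - 242)/(s^2 - 2*s + 82)^3.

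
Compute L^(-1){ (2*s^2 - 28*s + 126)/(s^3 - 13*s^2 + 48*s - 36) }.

6*t*exp(6*t) - 2*exp(6*t) + 4*exp(t)

Factor the denominator: s^3 - 13*s^2 + 48*s - 36 = (s - 6)^2*(s - 1).
Partial fraction decomposition gives [-2/(s - 6)] + [6/(s - 6)^2] + [4/(s - 1)].
Invert each term: -2/(s - 6) ↔ -2e^(6t); 6/(s - 6)^2 ↔ 6t·e^(6t); 4/(s - 1) ↔ 4e^(t).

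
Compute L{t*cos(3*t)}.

L{cos(3t)} = s/(s^2 + 9).
Then apply L{t·g(t)} = -d/ds[G(s)] with G(s) = s/(s^2 + 9):
differentiating 1 time and applying the sign gives (s - 3)*(s + 3)/(s^2 + 9)^2.

(s - 3)*(s + 3)/(s^2 + 9)^2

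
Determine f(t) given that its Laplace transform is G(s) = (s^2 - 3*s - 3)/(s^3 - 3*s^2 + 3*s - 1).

f(t) = -5*t^2*exp(t)/2 - t*exp(t) + exp(t)

Factor the denominator: s^3 - 3*s^2 + 3*s - 1 = (s - 1)^3.
Partial fraction decomposition gives [1/(s - 1)] + [-1/(s - 1)^2] + [-5/(s - 1)^3].
Invert each term: 1/(s - 1) ↔ e^(t); -1/(s - 1)^2 ↔ -t·e^(t); -5/(s - 1)^3 ↔ (-5/2)t^2·e^(t).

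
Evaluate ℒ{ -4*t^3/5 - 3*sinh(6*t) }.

By linearity of the Laplace transform, transform each term separately.
(-3)·[L{sinh(6t)} = 6/(s^2 - 36)]; (-4/5)·[L{t^3} = 3!/s^4 = 6/s^4].

-18/(s^2 - 36) - 24/(5*s^4)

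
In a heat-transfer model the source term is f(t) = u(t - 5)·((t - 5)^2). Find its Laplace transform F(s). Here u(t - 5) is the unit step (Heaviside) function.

F(s) = 2*exp(-5*s)/s^3

By the second shifting theorem, L{u(t - c)·g(t - c)} = e^(-cs)·G(s) with c = 5 and G(s) = L{g(t)}.
L{t^2} = 2!/s^3 = 2/s^3.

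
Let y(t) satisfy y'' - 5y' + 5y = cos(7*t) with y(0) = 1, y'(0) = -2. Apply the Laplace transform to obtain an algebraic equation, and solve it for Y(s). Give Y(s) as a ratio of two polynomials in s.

Apply the Laplace transform to the equation.
Using L{y''} = s^2 Y - s·y(0) - y'(0) and L{y'} = sY - y(0), with y(0) = 1, y'(0) = -2, the left side becomes (s^2 - 5*s + 5)Y - (s - 7).
The right side is L{cos(7*t)} = s/(s^2 + 49).
So (s^2 - 5*s + 5)Y = s/(s^2 + 49) + (s - 7).
Solve for Y(s) and write it as one ratio of polynomials.

Y(s) = (s^3 - 7*s^2 + 50*s - 343)/(s^4 - 5*s^3 + 54*s^2 - 245*s + 245)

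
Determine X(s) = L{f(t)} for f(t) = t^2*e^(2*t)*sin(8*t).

X(s) = 16*(3*s^2 - 12*s - 52)/(s^2 - 4*s + 68)^3

L{sin(8t)} = 8/(s^2 + 64).
Multiplying by e^(2t) shifts s → s - 2, so L{e^(2*t)*sin(8*t)} = 8/((s - 2)^2 + 64).
Then apply L{t^2·g(t)} = (-1)^2 d^2/ds^2[G(s)] with G(s) = 8/((s - 2)^2 + 64):
differentiating 2 times and applying the sign gives 16*(3*s^2 - 12*s - 52)/(s^2 - 4*s + 68)^3.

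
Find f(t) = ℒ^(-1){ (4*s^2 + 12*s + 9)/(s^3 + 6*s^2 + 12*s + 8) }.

Factor the denominator: s^3 + 6*s^2 + 12*s + 8 = (s + 2)^3.
Partial fraction decomposition gives [4/(s + 2)] + [-4/(s + 2)^2] + [(s + 2)^(-3)].
Invert each term: 4/(s + 2) ↔ 4e^(-2t); -4/(s + 2)^2 ↔ -4t·e^(-2t); 1/(s + 2)^3 ↔ (1/2)t^2·e^(-2t).

f(t) = t^2*exp(-2*t)/2 - 4*t*exp(-2*t) + 4*exp(-2*t)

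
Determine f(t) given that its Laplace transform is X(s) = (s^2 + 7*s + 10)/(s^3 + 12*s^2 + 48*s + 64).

Factor the denominator: s^3 + 12*s^2 + 48*s + 64 = (s + 4)^3.
Partial fraction decomposition gives [1/(s + 4)] + [-1/(s + 4)^2] + [-2/(s + 4)^3].
Invert each term: 1/(s + 4) ↔ e^(-4t); -1/(s + 4)^2 ↔ -t·e^(-4t); -2/(s + 4)^3 ↔ (-1)t^2·e^(-4t).

f(t) = -t^2*exp(-4*t) - t*exp(-4*t) + exp(-4*t)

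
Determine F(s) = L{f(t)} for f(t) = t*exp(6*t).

L{e^(6t)} = 1/(s - 6).
Then apply L{t·g(t)} = -d/ds[G(s)] with G(s) = 1/(s - 6):
differentiating 1 time and applying the sign gives (s - 6)^(-2).

F(s) = (s - 6)^(-2)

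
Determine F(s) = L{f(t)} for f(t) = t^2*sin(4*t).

F(s) = 8*(3*s^2 - 16)/(s^2 + 16)^3

L{sin(4t)} = 4/(s^2 + 16).
Then apply L{t^2·g(t)} = (-1)^2 d^2/ds^2[G(s)] with G(s) = 4/(s^2 + 16):
differentiating 2 times and applying the sign gives 8*(3*s^2 - 16)/(s^2 + 16)^3.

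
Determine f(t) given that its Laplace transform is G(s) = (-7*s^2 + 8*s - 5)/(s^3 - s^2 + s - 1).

Factor the denominator: s^3 - s^2 + s - 1 = (s - 1)*(s^2 + 1).
Partial fraction decomposition gives [-2/(s - 1)] + [-5*s/(s^2 + 1)] + [3/(s^2 + 1)].
Invert each term: -2/(s - 1) ↔ -2e^(t); -5·s/(s^2 + 1) ↔ -5cos(t); 3·1/(s^2 + 1) ↔ 3sin(t).

f(t) = -2*exp(t) + 3*sin(t) - 5*cos(t)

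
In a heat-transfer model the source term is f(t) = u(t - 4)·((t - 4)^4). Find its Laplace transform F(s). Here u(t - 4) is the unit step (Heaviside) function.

F(s) = 24*exp(-4*s)/s^5

By the second shifting theorem, L{u(t - c)·g(t - c)} = e^(-cs)·G(s) with c = 4 and G(s) = L{g(t)}.
L{t^4} = 4!/s^5 = 24/s^5.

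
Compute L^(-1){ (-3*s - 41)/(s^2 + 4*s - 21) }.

Factor the denominator: s^2 + 4*s - 21 = (s - 3)*(s + 7).
Partial fraction decomposition gives [-5/(s - 3)] + [2/(s + 7)].
Invert each term: -5/(s - 3) ↔ -5e^(3t); 2/(s + 7) ↔ 2e^(-7t).

-5*exp(3*t) + 2*exp(-7*t)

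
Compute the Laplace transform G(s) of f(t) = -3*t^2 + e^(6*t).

Apply the Laplace transform termwise.
(-3)·[L{t^2} = 2!/s^3 = 2/s^3]; L{e^(6t)} = 1/(s - 6).

G(s) = 1/(s - 6) - 6/s^3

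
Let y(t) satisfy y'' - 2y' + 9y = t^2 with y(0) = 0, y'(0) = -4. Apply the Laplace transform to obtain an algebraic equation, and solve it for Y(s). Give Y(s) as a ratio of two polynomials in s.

Y(s) = (-4*s^3 + 2)/(s^5 - 2*s^4 + 9*s^3)

Laplace-transform each side.
Using L{y''} = s^2 Y - s·y(0) - y'(0) and L{y'} = sY - y(0), with y(0) = 0, y'(0) = -4, the left side becomes (s^2 - 2*s + 9)Y - (-4).
The right side is L{t^2} = 2/s^3.
So (s^2 - 2*s + 9)Y = 2/s^3 + (-4).
Divide through and combine into a single rational function.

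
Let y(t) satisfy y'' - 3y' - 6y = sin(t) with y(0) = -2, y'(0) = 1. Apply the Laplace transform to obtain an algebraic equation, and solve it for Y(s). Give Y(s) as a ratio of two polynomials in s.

Take the Laplace transform of both sides.
The derivative rules (L{y''} = s^2 Y - s·y(0) - y'(0) and L{y'} = sY - y(0), with y(0) = -2, y'(0) = 1) turn the left side into (s^2 - 3*s - 6)Y - (-2*s + 7).
The right side is L{sin(t)} = 1/(s^2 + 1).
So (s^2 - 3*s - 6)Y = 1/(s^2 + 1) + (-2*s + 7).
Divide through and combine into a single rational function.

Y(s) = (-2*s^3 + 7*s^2 - 2*s + 8)/(s^4 - 3*s^3 - 5*s^2 - 3*s - 6)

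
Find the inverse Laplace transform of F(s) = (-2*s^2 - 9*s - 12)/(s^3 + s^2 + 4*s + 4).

-4*sin(2*t) - cos(2*t) - exp(-t)

Factor the denominator: s^3 + s^2 + 4*s + 4 = (s + 1)*(s^2 + 4).
Partial fraction decomposition gives [-1/(s + 1)] + [-s/(s^2 + 4)] + [-8/(s^2 + 4)].
Invert each term: -1/(s + 1) ↔ -e^(-t); -1·s/(s^2 + 4) ↔ -cos(2t); -4·2/(s^2 + 4) ↔ -4sin(2t).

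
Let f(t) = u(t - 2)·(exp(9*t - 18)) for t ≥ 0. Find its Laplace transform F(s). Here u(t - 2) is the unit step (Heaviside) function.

By the second shifting theorem, L{u(t - c)·g(t - c)} = e^(-cs)·G(s) with c = 2 and G(s) = L{g(t)}.
L{e^(9t)} = 1/(s - 9).

F(s) = exp(-2*s)/(s - 9)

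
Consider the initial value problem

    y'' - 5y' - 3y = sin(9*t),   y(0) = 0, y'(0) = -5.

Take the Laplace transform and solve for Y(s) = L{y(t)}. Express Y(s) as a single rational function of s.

Y(s) = (-5*s^2 - 396)/(s^4 - 5*s^3 + 78*s^2 - 405*s - 243)

Transform both sides with L{·}.
The derivative rules (L{y''} = s^2 Y - s·y(0) - y'(0) and L{y'} = sY - y(0), with y(0) = 0, y'(0) = -5) turn the left side into (s^2 - 5*s - 3)Y - (-5).
The right side is L{sin(9*t)} = 9/(s^2 + 81).
So (s^2 - 5*s - 3)Y = 9/(s^2 + 81) + (-5).
Divide through and combine into a single rational function.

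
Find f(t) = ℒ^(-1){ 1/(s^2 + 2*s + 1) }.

Rewrite the denominator: s^2 + 2*s + 1 = (s + 1)^2.
The form in (s + 1) signals a first-shifting-theorem factor e^(-t).
Since L{t} = 1!/s^2 = 1/s^2, the inverse is t*exp(-t).

f(t) = t*exp(-t)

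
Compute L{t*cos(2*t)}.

(s - 2)*(s + 2)/(s^2 + 4)^2

L{cos(2t)} = s/(s^2 + 4).
Then apply L{t·g(t)} = -d/ds[H(s)] with H(s) = s/(s^2 + 4):
differentiating 1 time and applying the sign gives (s - 2)*(s + 2)/(s^2 + 4)^2.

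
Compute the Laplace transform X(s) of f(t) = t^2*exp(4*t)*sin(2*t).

L{sin(2t)} = 2/(s^2 + 4).
Multiplying by e^(4t) shifts s → s - 4, so L{exp(4*t)*sin(2*t)} = 2/((s - 4)^2 + 4).
Then apply L{t^2·g(t)} = (-1)^2 d^2/ds^2[G(s)] with G(s) = 2/((s - 4)^2 + 4):
differentiating 2 times and applying the sign gives 4*(3*s^2 - 24*s + 44)/(s^2 - 8*s + 20)^3.

X(s) = 4*(3*s^2 - 24*s + 44)/(s^2 - 8*s + 20)^3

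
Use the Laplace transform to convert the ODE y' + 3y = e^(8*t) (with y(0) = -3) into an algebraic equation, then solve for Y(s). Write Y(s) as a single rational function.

Y(s) = (-3*s + 25)/(s^2 - 5*s - 24)

Transform both sides with L{·}.
Using L{y'} = sY - y(0) = sY - (-3), the left side becomes (s + 3)Y - (-3).
The right side is L{e^(8*t)} = 1/(s - 8).
So (s + 3)Y = 1/(s - 8) + (-3).
Isolate Y and clear denominators.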